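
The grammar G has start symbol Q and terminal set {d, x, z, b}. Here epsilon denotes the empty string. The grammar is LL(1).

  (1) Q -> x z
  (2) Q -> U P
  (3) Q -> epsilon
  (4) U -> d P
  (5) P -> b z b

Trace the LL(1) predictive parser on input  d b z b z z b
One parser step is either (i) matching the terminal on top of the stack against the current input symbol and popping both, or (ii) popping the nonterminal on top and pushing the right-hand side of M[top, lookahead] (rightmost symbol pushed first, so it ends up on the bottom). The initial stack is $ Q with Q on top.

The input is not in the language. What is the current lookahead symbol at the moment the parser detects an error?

step 1: stack=$ Q  input=d b z b z z b $  — expand Q -> U P
step 2: stack=$ P U  input=d b z b z z b $  — expand U -> d P
step 3: stack=$ P P d  input=d b z b z z b $  — match d
step 4: stack=$ P P  input=b z b z z b $  — expand P -> b z b
step 5: stack=$ P b z b  input=b z b z z b $  — match b
step 6: stack=$ P b z  input=z b z z b $  — match z
step 7: stack=$ P b  input=b z z b $  — match b
step 8: stack=$ P  input=z z b $  — error: M[P, z] is empty

z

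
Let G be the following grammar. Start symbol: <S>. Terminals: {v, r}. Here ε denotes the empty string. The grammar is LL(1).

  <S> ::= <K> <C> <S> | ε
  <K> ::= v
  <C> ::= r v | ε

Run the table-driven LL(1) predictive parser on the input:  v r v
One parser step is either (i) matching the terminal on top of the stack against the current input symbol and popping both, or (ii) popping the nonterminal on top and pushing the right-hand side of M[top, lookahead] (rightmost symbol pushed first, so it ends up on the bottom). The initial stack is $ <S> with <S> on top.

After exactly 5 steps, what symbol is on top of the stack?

v

step 1: stack=$ <S>  input=v r v $  — expand <S> ::= <K> <C> <S>
step 2: stack=$ <S> <C> <K>  input=v r v $  — expand <K> ::= v
step 3: stack=$ <S> <C> v  input=v r v $  — match v
step 4: stack=$ <S> <C>  input=r v $  — expand <C> ::= r v
step 5: stack=$ <S> v r  input=r v $  — match r
Stack after step 5: $ <S> v (top = v).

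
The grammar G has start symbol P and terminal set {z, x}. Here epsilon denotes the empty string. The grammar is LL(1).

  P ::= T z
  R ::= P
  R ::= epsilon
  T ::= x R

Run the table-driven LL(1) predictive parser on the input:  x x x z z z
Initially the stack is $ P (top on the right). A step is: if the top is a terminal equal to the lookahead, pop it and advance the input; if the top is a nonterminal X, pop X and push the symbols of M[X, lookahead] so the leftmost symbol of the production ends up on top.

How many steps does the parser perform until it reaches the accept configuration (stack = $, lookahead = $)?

15

step 1: stack=$ P  input=x x x z z z $  — expand P ::= T z
step 2: stack=$ z T  input=x x x z z z $  — expand T ::= x R
step 3: stack=$ z R x  input=x x x z z z $  — match x
step 4: stack=$ z R  input=x x z z z $  — expand R ::= P
step 5: stack=$ z P  input=x x z z z $  — expand P ::= T z
step 6: stack=$ z z T  input=x x z z z $  — expand T ::= x R
step 7: stack=$ z z R x  input=x x z z z $  — match x
step 8: stack=$ z z R  input=x z z z $  — expand R ::= P
step 9: stack=$ z z P  input=x z z z $  — expand P ::= T z
step 10: stack=$ z z z T  input=x z z z $  — expand T ::= x R
step 11: stack=$ z z z R x  input=x z z z $  — match x
step 12: stack=$ z z z R  input=z z z $  — expand R ::= epsilon
step 13: stack=$ z z z  input=z z z $  — match z
step 14: stack=$ z z  input=z z $  — match z
step 15: stack=$ z  input=z $  — match z
Accept reached after 15 steps.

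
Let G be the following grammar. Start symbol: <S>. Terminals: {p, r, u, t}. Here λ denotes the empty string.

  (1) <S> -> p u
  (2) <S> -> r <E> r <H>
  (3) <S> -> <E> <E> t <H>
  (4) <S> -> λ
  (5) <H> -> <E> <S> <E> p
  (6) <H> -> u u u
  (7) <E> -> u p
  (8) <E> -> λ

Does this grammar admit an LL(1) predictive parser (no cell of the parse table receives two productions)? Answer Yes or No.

No

FIRST(<S>) = {λ, p, r, t, u}
FIRST(<H>) = {p, r, t, u}
FIRST(<E>) = {λ, u}
FOLLOW(<S>) = {$, p, u}
FOLLOW(<H>) = {$, p, u}
FOLLOW(<E>) = {p, r, t, u}
Cell M[<E>, u] receives both <E> -> u p and <E> -> λ — the grammar is not LL(1).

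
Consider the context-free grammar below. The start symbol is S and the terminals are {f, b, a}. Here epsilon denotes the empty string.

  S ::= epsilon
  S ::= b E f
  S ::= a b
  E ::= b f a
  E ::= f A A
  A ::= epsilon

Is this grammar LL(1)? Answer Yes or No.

Yes

FIRST(S) = {epsilon, a, b}
FIRST(E) = {b, f}
FIRST(A) = {epsilon}
FOLLOW(S) = {$}
FOLLOW(E) = {f}
FOLLOW(A) = {f}
Each cell of M receives at most one production.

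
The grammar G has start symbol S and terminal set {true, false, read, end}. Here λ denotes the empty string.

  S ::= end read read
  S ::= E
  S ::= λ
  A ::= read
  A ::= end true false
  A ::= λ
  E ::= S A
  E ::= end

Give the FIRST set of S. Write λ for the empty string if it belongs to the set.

FIRST(A): from A::=read we get {read}; from A::=end true false we get {end}; from A::=λ we get {λ}. So FIRST(A) = {λ, end, read}.
FIRST(S): from S::=end read read we get {end}; from S::=E we get {λ, end, read}; from S::=λ we get {λ}. So FIRST(S) = {λ, end, read}.
FIRST(E): from E::=S A we get {λ, end, read}; from E::=end we get {end}. So FIRST(E) = {λ, end, read}.

{λ, end, read}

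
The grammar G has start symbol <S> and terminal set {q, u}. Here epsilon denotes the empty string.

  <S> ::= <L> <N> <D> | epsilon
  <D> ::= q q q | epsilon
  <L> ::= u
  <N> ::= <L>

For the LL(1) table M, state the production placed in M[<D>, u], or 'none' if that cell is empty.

FIRST(<D>) = {epsilon, q}
FIRST(<L>) = {u}
FIRST(<S>) = {epsilon, u}  (via <L> <N> <D>)
FIRST(<N>) = {u}  (via <L>)
FOLLOW(<S>) includes $ since <S> is the start symbol.
FOLLOW(<S>): <S> appears on no right-hand side. Thus FOLLOW(<S>) = {$}.
FOLLOW(<D>): in <S>::=<L> <N> <D>, the suffix after <D> is empty, so FOLLOW(<D>) ⊇ FOLLOW(<S>) = {$}. Thus FOLLOW(<D>) = {$}.
For <D> ::= q q q: FIRST(q q q) = {q}, so it goes in M[<D>, t] for t ∈ {q}.
For <D> ::= epsilon: FIRST(epsilon) = {epsilon}, so it goes in M[<D>, t] for t ∈ {}; since epsilon ∈ FIRST, also for every t ∈ FOLLOW(<D>) = {$}.
None of these place a production in M[<D>, u].

none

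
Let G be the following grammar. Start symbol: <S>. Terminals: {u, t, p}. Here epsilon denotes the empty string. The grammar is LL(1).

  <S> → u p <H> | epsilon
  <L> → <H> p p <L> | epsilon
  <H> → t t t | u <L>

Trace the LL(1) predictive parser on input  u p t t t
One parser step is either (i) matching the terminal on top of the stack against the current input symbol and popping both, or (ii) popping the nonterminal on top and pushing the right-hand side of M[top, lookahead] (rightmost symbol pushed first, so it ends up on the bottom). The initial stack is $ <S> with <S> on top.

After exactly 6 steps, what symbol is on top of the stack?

t

     Stack      Input        Action
  1  $ <S>      u p t t t $  expand <S> → u p <H>
  2  $ <H> p u  u p t t t $  match u
  3  $ <H> p    p t t t $    match p
  4  $ <H>      t t t $      expand <H> → t t t
  5  $ t t t    t t t $      match t
  6  $ t t      t t $        match t
Stack after step 6: $ t (top = t).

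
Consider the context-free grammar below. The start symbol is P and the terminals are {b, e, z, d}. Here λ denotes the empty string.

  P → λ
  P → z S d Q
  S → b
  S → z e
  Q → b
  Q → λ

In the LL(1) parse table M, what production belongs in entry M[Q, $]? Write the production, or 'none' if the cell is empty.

FIRST(P) = {λ, z}
FIRST(S) = {b, z}
FIRST(Q) = {λ, b}
FOLLOW(P) includes $ since P is the start symbol.
FOLLOW(P): P appears on no right-hand side. Thus FOLLOW(P) = {$}.
FOLLOW(Q): in P→z S d Q, the suffix after Q is empty, so FOLLOW(Q) ⊇ FOLLOW(P) = {$}. Thus FOLLOW(Q) = {$}.
For Q → b: FIRST(b) = {b}, so it goes in M[Q, t] for t ∈ {b}.
For Q → λ: FIRST(λ) = {λ}, so it goes in M[Q, t] for t ∈ {}; since λ ∈ FIRST, also for every t ∈ FOLLOW(Q) = {$}.

Q → λ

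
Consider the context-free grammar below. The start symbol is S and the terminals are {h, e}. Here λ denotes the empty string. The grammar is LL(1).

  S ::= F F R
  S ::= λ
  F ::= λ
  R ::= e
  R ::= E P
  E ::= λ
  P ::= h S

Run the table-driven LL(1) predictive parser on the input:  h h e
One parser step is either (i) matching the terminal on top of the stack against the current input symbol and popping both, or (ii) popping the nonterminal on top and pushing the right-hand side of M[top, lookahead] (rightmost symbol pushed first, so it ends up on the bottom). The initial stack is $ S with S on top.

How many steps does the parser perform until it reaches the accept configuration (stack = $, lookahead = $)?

19

step 1: stack=$ S  input=h h e $  — expand S ::= F F R
step 2: stack=$ R F F  input=h h e $  — expand F ::= λ
step 3: stack=$ R F  input=h h e $  — expand F ::= λ
step 4: stack=$ R  input=h h e $  — expand R ::= E P
step 5: stack=$ P E  input=h h e $  — expand E ::= λ
step 6: stack=$ P  input=h h e $  — expand P ::= h S
step 7: stack=$ S h  input=h h e $  — match h
step 8: stack=$ S  input=h e $  — expand S ::= F F R
step 9: stack=$ R F F  input=h e $  — expand F ::= λ
step 10: stack=$ R F  input=h e $  — expand F ::= λ
step 11: stack=$ R  input=h e $  — expand R ::= E P
step 12: stack=$ P E  input=h e $  — expand E ::= λ
step 13: stack=$ P  input=h e $  — expand P ::= h S
step 14: stack=$ S h  input=h e $  — match h
step 15: stack=$ S  input=e $  — expand S ::= F F R
step 16: stack=$ R F F  input=e $  — expand F ::= λ
step 17: stack=$ R F  input=e $  — expand F ::= λ
step 18: stack=$ R  input=e $  — expand R ::= e
step 19: stack=$ e  input=e $  — match e
Accept reached after 19 steps.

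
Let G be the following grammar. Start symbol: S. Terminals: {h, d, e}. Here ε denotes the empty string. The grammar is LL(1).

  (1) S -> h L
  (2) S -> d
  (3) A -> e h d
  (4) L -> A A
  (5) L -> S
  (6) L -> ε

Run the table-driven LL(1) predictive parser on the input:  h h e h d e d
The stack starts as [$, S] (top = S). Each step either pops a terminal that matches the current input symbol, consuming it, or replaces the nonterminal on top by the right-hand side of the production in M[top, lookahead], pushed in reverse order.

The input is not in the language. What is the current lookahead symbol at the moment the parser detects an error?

d

step 1: stack=$ S  input=h h e h d e d $  — expand S -> h L
step 2: stack=$ L h  input=h h e h d e d $  — match h
step 3: stack=$ L  input=h e h d e d $  — expand L -> S
step 4: stack=$ S  input=h e h d e d $  — expand S -> h L
step 5: stack=$ L h  input=h e h d e d $  — match h
step 6: stack=$ L  input=e h d e d $  — expand L -> A A
step 7: stack=$ A A  input=e h d e d $  — expand A -> e h d
step 8: stack=$ A d h e  input=e h d e d $  — match e
step 9: stack=$ A d h  input=h d e d $  — match h
step 10: stack=$ A d  input=d e d $  — match d
step 11: stack=$ A  input=e d $  — expand A -> e h d
step 12: stack=$ d h e  input=e d $  — match e
step 13: stack=$ d h  input=d $  — error: top is terminal h but lookahead is d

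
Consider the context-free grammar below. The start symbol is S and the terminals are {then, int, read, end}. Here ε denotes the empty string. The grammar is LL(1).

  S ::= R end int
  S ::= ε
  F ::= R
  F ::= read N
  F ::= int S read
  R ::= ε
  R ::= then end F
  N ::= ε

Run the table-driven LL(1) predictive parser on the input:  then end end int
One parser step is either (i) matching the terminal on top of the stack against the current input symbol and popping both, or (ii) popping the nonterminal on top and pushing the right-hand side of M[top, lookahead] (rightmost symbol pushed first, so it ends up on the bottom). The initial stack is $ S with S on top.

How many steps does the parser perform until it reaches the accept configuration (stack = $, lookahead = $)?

8

step 1: stack=$ S  input=then end end int $  — expand S ::= R end int
step 2: stack=$ int end R  input=then end end int $  — expand R ::= then end F
step 3: stack=$ int end F end then  input=then end end int $  — match then
step 4: stack=$ int end F end  input=end end int $  — match end
step 5: stack=$ int end F  input=end int $  — expand F ::= R
step 6: stack=$ int end R  input=end int $  — expand R ::= ε
step 7: stack=$ int end  input=end int $  — match end
step 8: stack=$ int  input=int $  — match int
Accept reached after 8 steps.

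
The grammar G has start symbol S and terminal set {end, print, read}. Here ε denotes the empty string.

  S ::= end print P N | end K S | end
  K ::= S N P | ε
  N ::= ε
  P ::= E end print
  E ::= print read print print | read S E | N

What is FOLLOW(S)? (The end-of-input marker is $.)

{$, end, print, read}

FIRST(S): from S::=end print P N we get {end}; from S::=end K S we get {end}; from S::=end we get {end}. So FIRST(S) = {end}.
FIRST(N): from N::=ε we get {ε}. So FIRST(N) = {ε}.
FIRST(K): from K::=S N P we get {end}; from K::=ε we get {ε}. So FIRST(K) = {ε, end}.
FIRST(E): from E::=print read print print we get {print}; from E::=read S E we get {read}; from E::=N we get {ε}. So FIRST(E) = {ε, print, read}.
FIRST(P): from P::=E end print we get {end, print, read}. So FIRST(P) = {end, print, read}.
FOLLOW(S) includes $ since S is the start symbol.
FOLLOW(K): in S::=end K S, K is followed by S with FIRST {end}. Thus FOLLOW(K) = {end}.
FOLLOW(E): in P::=E end print, E is followed by end print with FIRST {end}; in E::=read S E, the suffix after E is empty (adds nothing new). Thus FOLLOW(E) = {end}.
FOLLOW(S): in S::=end K S, the suffix after S is empty (adds nothing new); in K::=S N P, S is followed by N P with FIRST {end, print, read}; in E::=read S E, S is followed by E with FIRST {ε, print, read}; in E::=read S E, the suffix after S is nullable, so FOLLOW(S) ⊇ FOLLOW(E) = {end}. Thus FOLLOW(S) = {$, end, print, read}.
FOLLOW(N): in S::=end print P N, the suffix after N is empty, so FOLLOW(N) ⊇ FOLLOW(S) = {$, end, print, read}; in K::=S N P, N is followed by P with FIRST {end, print, read}; in E::=N, the suffix after N is empty, so FOLLOW(N) ⊇ FOLLOW(E) = {end}. Thus FOLLOW(N) = {$, end, print, read}.
FOLLOW(P): in S::=end print P N, P is followed by N with FIRST {ε}; in S::=end print P N, the suffix after P is nullable, so FOLLOW(P) ⊇ FOLLOW(S) = {$, end, print, read}; in K::=S N P, the suffix after P is empty, so FOLLOW(P) ⊇ FOLLOW(K) = {end}. Thus FOLLOW(P) = {$, end, print, read}.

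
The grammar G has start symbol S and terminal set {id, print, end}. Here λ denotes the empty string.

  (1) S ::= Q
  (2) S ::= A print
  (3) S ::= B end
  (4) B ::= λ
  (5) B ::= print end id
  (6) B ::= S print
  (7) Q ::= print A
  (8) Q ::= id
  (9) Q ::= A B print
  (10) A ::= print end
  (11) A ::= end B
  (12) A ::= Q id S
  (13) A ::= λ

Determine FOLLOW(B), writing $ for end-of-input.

FIRST(S) = {end, id, print}  (via Q, A print, B end)
FIRST(B) = {λ, end, id, print}  (via S print)
FIRST(Q) = {end, id, print}  (via A B print)
FIRST(A) = {λ, end, id, print}  (via Q id S)
FOLLOW(S) includes $ since S is the start symbol.
FOLLOW(S): in B::=S print, S is followed by print with FIRST {print}; in A::=Q id S, the suffix after S is empty, so FOLLOW(S) ⊇ FOLLOW(A) = {$, end, id, print}. Thus FOLLOW(S) = {$, end, id, print}.
FOLLOW(Q): in S::=Q, the suffix after Q is empty, so FOLLOW(Q) ⊇ FOLLOW(S) = {$, end, id, print}; in A::=Q id S, Q is followed by id S with FIRST {id}. Thus FOLLOW(Q) = {$, end, id, print}.
FOLLOW(A): in S::=A print, A is followed by print with FIRST {print}; in Q::=print A, the suffix after A is empty, so FOLLOW(A) ⊇ FOLLOW(Q) = {$, end, id, print}; in Q::=A B print, A is followed by B print with FIRST {end, id, print}. Thus FOLLOW(A) = {$, end, id, print}.
FOLLOW(B): in S::=B end, B is followed by end with FIRST {end}; in Q::=A B print, B is followed by print with FIRST {print}; in A::=end B, the suffix after B is empty, so FOLLOW(B) ⊇ FOLLOW(A) = {$, end, id, print}. Thus FOLLOW(B) = {$, end, id, print}.

{$, end, id, print}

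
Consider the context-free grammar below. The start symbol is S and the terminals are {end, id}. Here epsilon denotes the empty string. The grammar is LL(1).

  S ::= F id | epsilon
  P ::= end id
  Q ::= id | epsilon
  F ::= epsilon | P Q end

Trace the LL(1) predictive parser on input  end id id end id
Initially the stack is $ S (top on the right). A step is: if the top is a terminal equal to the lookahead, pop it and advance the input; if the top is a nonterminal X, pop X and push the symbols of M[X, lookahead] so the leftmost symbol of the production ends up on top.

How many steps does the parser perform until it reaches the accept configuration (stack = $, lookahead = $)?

step 1: stack=$ S  input=end id id end id $  — expand S ::= F id
step 2: stack=$ id F  input=end id id end id $  — expand F ::= P Q end
step 3: stack=$ id end Q P  input=end id id end id $  — expand P ::= end id
step 4: stack=$ id end Q id end  input=end id id end id $  — match end
step 5: stack=$ id end Q id  input=id id end id $  — match id
step 6: stack=$ id end Q  input=id end id $  — expand Q ::= id
step 7: stack=$ id end id  input=id end id $  — match id
step 8: stack=$ id end  input=end id $  — match end
step 9: stack=$ id  input=id $  — match id
Accept reached after 9 steps.

9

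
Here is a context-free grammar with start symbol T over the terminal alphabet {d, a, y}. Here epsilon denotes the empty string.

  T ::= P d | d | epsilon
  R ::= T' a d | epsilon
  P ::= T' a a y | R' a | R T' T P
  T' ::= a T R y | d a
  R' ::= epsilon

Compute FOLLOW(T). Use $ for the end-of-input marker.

{$, a, d, y}

FIRST(T') = {a, d}
FIRST(R') = {epsilon}
FIRST(R) = {epsilon, a, d}  (via T' a d)
FIRST(P) = {a, d}  (via T' a a y, R' a, R T' T P)
FIRST(T) = {epsilon, a, d}  (via P d)
FOLLOW(T) includes $ since T is the start symbol.
FOLLOW(T): in P::=R T' T P, T is followed by P with FIRST {a, d}; in T'::=a T R y, T is followed by R y with FIRST {a, d, y}. Thus FOLLOW(T) = {$, a, d, y}.
FOLLOW(R): in P::=R T' T P, R is followed by T' T P with FIRST {a, d}; in T'::=a T R y, R is followed by y with FIRST {y}. Thus FOLLOW(R) = {a, d, y}.
FOLLOW(P): in T::=P d, P is followed by d with FIRST {d}; in P::=R T' T P, the suffix after P is empty (adds nothing new). Thus FOLLOW(P) = {d}.
FOLLOW(T'): in R::=T' a d, T' is followed by a d with FIRST {a}; in P::=T' a a y, T' is followed by a a y with FIRST {a}; in P::=R T' T P, T' is followed by T P with FIRST {a, d}. Thus FOLLOW(T') = {a, d}.
FOLLOW(R'): in P::=R' a, R' is followed by a with FIRST {a}. Thus FOLLOW(R') = {a}.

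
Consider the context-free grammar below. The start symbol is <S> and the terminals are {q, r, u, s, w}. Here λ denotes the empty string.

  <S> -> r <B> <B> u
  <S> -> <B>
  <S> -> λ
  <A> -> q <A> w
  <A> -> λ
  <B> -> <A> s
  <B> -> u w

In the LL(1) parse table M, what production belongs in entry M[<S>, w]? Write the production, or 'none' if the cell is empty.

none

FIRST(<A>): from <A>->q <A> w we get {q}; from <A>->λ we get {λ}. So FIRST(<A>) = {λ, q}.
FIRST(<B>): from <B>-><A> s we get {q, s}; from <B>->u w we get {u}. So FIRST(<B>) = {q, s, u}.
FIRST(<S>): from <S>->r <B> <B> u we get {r}; from <S>-><B> we get {q, s, u}; from <S>->λ we get {λ}. So FIRST(<S>) = {λ, q, r, s, u}.
FOLLOW(<S>) includes $ since <S> is the start symbol.
FOLLOW(<S>): <S> appears on no right-hand side. Thus FOLLOW(<S>) = {$}.
For <S> -> r <B> <B> u: FIRST(r <B> <B> u) = {r}, so it goes in M[<S>, t] for t ∈ {r}.
For <S> -> <B>: FIRST(<B>) = {q, s, u}, so it goes in M[<S>, t] for t ∈ {q, s, u}.
For <S> -> λ: FIRST(λ) = {λ}, so it goes in M[<S>, t] for t ∈ {}; since λ ∈ FIRST, also for every t ∈ FOLLOW(<S>) = {$}.
None of these place a production in M[<S>, w].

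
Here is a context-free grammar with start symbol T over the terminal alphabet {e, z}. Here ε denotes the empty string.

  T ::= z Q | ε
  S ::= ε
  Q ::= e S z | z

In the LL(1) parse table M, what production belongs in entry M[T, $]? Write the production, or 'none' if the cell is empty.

FIRST(T) = {ε, z}
FIRST(S) = {ε}
FIRST(Q) = {e, z}
FOLLOW(T) includes $ since T is the start symbol.
FOLLOW(T): T appears on no right-hand side. Thus FOLLOW(T) = {$}.
For T ::= z Q: FIRST(z Q) = {z}, so it goes in M[T, t] for t ∈ {z}.
For T ::= ε: FIRST(ε) = {ε}, so it goes in M[T, t] for t ∈ {}; since ε ∈ FIRST, also for every t ∈ FOLLOW(T) = {$}.

T ::= ε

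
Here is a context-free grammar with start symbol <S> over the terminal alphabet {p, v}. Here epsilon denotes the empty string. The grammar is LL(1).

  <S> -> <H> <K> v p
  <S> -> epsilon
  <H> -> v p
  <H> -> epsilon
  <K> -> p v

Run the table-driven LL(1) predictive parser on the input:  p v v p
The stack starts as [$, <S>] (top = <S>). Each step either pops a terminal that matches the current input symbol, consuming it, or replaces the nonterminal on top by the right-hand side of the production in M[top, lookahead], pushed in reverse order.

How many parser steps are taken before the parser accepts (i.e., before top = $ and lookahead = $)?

step 1: stack=$ <S>  input=p v v p $  — expand <S> -> <H> <K> v p
step 2: stack=$ p v <K> <H>  input=p v v p $  — expand <H> -> epsilon
step 3: stack=$ p v <K>  input=p v v p $  — expand <K> -> p v
step 4: stack=$ p v v p  input=p v v p $  — match p
step 5: stack=$ p v v  input=v v p $  — match v
step 6: stack=$ p v  input=v p $  — match v
step 7: stack=$ p  input=p $  — match p
Accept reached after 7 steps.

7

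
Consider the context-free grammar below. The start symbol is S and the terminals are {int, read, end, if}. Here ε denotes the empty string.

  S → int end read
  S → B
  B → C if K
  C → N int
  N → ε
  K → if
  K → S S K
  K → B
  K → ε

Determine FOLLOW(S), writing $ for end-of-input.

{$, if, int}

FIRST(N): from N→ε we get {ε}. So FIRST(N) = {ε}.
FIRST(C): from C→N int we get {int}. So FIRST(C) = {int}.
FIRST(B): from B→C if K we get {int}. So FIRST(B) = {int}.
FIRST(S): from S→int end read we get {int}; from S→B we get {int}. So FIRST(S) = {int}.
FIRST(K): from K→if we get {if}; from K→S S K we get {int}; from K→B we get {int}; from K→ε we get {ε}. So FIRST(K) = {ε, if, int}.
FOLLOW(S) includes $ since S is the start symbol.
FOLLOW(C): in B→C if K, C is followed by if K with FIRST {if}. Thus FOLLOW(C) = {if}.
FOLLOW(N): in C→N int, N is followed by int with FIRST {int}. Thus FOLLOW(N) = {int}.
FOLLOW(S): in K→S S K (occurrence 1), S is followed by S K with FIRST {int}; in K→S S K (occurrence 2), S is followed by K with FIRST {ε, if, int}; in K→S S K (occurrence 2), the suffix after S is nullable, so FOLLOW(S) ⊇ FOLLOW(K) = {$, if, int}. Thus FOLLOW(S) = {$, if, int}.
FOLLOW(B): in S→B, the suffix after B is empty, so FOLLOW(B) ⊇ FOLLOW(S) = {$, if, int}; in K→B, the suffix after B is empty, so FOLLOW(B) ⊇ FOLLOW(K) = {$, if, int}. Thus FOLLOW(B) = {$, if, int}.
FOLLOW(K): in B→C if K, the suffix after K is empty, so FOLLOW(K) ⊇ FOLLOW(B) = {$, if, int}; in K→S S K, the suffix after K is empty (adds nothing new). Thus FOLLOW(K) = {$, if, int}.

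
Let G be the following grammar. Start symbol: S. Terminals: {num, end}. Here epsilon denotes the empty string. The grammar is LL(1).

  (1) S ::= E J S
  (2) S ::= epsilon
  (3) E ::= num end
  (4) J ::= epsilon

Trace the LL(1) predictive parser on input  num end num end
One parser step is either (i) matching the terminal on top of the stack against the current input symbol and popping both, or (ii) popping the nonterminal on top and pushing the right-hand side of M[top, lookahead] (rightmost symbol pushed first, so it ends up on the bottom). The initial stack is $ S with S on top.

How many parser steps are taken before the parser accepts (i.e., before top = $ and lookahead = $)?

step 1: stack=$ S  input=num end num end $  — expand S ::= E J S
step 2: stack=$ S J E  input=num end num end $  — expand E ::= num end
step 3: stack=$ S J end num  input=num end num end $  — match num
step 4: stack=$ S J end  input=end num end $  — match end
step 5: stack=$ S J  input=num end $  — expand J ::= epsilon
step 6: stack=$ S  input=num end $  — expand S ::= E J S
step 7: stack=$ S J E  input=num end $  — expand E ::= num end
step 8: stack=$ S J end num  input=num end $  — match num
step 9: stack=$ S J end  input=end $  — match end
step 10: stack=$ S J  input=$  — expand J ::= epsilon
step 11: stack=$ S  input=$  — expand S ::= epsilon
Accept reached after 11 steps.

11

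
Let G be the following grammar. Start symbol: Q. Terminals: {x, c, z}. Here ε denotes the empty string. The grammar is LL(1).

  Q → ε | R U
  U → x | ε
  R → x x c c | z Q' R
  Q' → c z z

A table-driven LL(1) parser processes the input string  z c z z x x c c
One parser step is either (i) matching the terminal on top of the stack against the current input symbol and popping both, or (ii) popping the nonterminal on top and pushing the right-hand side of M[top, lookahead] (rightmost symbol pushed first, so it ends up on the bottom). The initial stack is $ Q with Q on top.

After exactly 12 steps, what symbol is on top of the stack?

step 1: stack=$ Q  input=z c z z x x c c $  — expand Q → R U
step 2: stack=$ U R  input=z c z z x x c c $  — expand R → z Q' R
step 3: stack=$ U R Q' z  input=z c z z x x c c $  — match z
step 4: stack=$ U R Q'  input=c z z x x c c $  — expand Q' → c z z
step 5: stack=$ U R z z c  input=c z z x x c c $  — match c
step 6: stack=$ U R z z  input=z z x x c c $  — match z
step 7: stack=$ U R z  input=z x x c c $  — match z
step 8: stack=$ U R  input=x x c c $  — expand R → x x c c
step 9: stack=$ U c c x x  input=x x c c $  — match x
step 10: stack=$ U c c x  input=x c c $  — match x
step 11: stack=$ U c c  input=c c $  — match c
step 12: stack=$ U c  input=c $  — match c
Stack after step 12: $ U (top = U).

U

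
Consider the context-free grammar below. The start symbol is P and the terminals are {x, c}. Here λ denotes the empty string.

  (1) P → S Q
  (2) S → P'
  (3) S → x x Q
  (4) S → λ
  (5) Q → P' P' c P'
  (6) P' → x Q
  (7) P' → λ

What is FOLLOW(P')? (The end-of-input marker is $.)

FIRST(P'): from P'→x Q we get {x}; from P'→λ we get {λ}. So FIRST(P') = {λ, x}.
FIRST(S): from S→P' we get {λ, x}; from S→x x Q we get {x}; from S→λ we get {λ}. So FIRST(S) = {λ, x}.
FIRST(Q): from Q→P' P' c P' we get {c, x}. So FIRST(Q) = {c, x}.
FIRST(P): from P→S Q we get {c, x}. So FIRST(P) = {c, x}.
FOLLOW(P) includes $ since P is the start symbol.
FOLLOW(P): P appears on no right-hand side. Thus FOLLOW(P) = {$}.
FOLLOW(S): in P→S Q, S is followed by Q with FIRST {c, x}. Thus FOLLOW(S) = {c, x}.
FOLLOW(Q): in P→S Q, the suffix after Q is empty, so FOLLOW(Q) ⊇ FOLLOW(P) = {$}; in S→x x Q, the suffix after Q is empty, so FOLLOW(Q) ⊇ FOLLOW(S) = {c, x}; in P'→x Q, the suffix after Q is empty, so FOLLOW(Q) ⊇ FOLLOW(P') = {$, c, x}. Thus FOLLOW(Q) = {$, c, x}.
FOLLOW(P'): in S→P', the suffix after P' is empty, so FOLLOW(P') ⊇ FOLLOW(S) = {c, x}; in Q→P' P' c P' (occurrence 1), P' is followed by P' c P' with FIRST {c, x}; in Q→P' P' c P' (occurrence 2), P' is followed by c P' with FIRST {c}; in Q→P' P' c P' (occurrence 3), the suffix after P' is empty, so FOLLOW(P') ⊇ FOLLOW(Q) = {$, c, x}. Thus FOLLOW(P') = {$, c, x}.

{$, c, x}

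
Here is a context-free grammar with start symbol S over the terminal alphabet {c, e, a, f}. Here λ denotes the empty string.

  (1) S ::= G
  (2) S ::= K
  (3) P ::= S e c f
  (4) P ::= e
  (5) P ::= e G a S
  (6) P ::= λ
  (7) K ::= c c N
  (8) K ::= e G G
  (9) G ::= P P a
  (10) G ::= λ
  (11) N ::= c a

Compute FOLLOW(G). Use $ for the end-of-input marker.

{$, a, c, e}

FIRST(K) = {c, e}
FIRST(N) = {c}
FIRST(S) = {λ, a, c, e}  (via G, K)
FIRST(P) = {λ, a, c, e}  (via S e c f)
FIRST(G) = {λ, a, c, e}  (via P P a)
FOLLOW(S) includes $ since S is the start symbol.
FOLLOW(P): in G::=P P a (occurrence 1), P is followed by P a with FIRST {a, c, e}; in G::=P P a (occurrence 2), P is followed by a with FIRST {a}. Thus FOLLOW(P) = {a, c, e}.
FOLLOW(S): in P::=S e c f, S is followed by e c f with FIRST {e}; in P::=e G a S, the suffix after S is empty, so FOLLOW(S) ⊇ FOLLOW(P) = {a, c, e}. Thus FOLLOW(S) = {$, a, c, e}.
FOLLOW(K): in S::=K, the suffix after K is empty, so FOLLOW(K) ⊇ FOLLOW(S) = {$, a, c, e}. Thus FOLLOW(K) = {$, a, c, e}.
FOLLOW(G): in S::=G, the suffix after G is empty, so FOLLOW(G) ⊇ FOLLOW(S) = {$, a, c, e}; in P::=e G a S, G is followed by a S with FIRST {a}; in K::=e G G (occurrence 1), G is followed by G with FIRST {λ, a, c, e}; in K::=e G G (occurrence 1), the suffix after G is nullable, so FOLLOW(G) ⊇ FOLLOW(K) = {$, a, c, e}; in K::=e G G (occurrence 2), the suffix after G is empty, so FOLLOW(G) ⊇ FOLLOW(K) = {$, a, c, e}. Thus FOLLOW(G) = {$, a, c, e}.
FOLLOW(N): in K::=c c N, the suffix after N is empty, so FOLLOW(N) ⊇ FOLLOW(K) = {$, a, c, e}. Thus FOLLOW(N) = {$, a, c, e}.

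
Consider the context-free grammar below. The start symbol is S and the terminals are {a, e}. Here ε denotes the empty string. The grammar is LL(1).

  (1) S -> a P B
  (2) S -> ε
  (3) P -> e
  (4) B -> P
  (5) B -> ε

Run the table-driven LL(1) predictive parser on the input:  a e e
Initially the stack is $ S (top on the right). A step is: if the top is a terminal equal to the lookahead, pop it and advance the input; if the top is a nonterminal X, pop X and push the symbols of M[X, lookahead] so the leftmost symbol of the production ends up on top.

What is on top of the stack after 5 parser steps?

     Stack    Input    Action
  1  $ S      a e e $  expand S -> a P B
  2  $ B P a  a e e $  match a
  3  $ B P    e e $    expand P -> e
  4  $ B e    e e $    match e
  5  $ B      e $      expand B -> P
Stack after step 5: $ P (top = P).

P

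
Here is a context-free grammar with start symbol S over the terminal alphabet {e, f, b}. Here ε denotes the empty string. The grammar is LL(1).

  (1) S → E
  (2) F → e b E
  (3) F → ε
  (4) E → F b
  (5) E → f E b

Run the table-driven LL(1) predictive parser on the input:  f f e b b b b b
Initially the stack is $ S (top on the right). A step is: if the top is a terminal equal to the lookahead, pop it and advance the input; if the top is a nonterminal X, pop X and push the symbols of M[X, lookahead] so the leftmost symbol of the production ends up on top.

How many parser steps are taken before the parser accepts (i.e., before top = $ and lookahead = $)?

15

step 1: stack=$ S  input=f f e b b b b b $  — expand S → E
step 2: stack=$ E  input=f f e b b b b b $  — expand E → f E b
step 3: stack=$ b E f  input=f f e b b b b b $  — match f
step 4: stack=$ b E  input=f e b b b b b $  — expand E → f E b
step 5: stack=$ b b E f  input=f e b b b b b $  — match f
step 6: stack=$ b b E  input=e b b b b b $  — expand E → F b
step 7: stack=$ b b b F  input=e b b b b b $  — expand F → e b E
step 8: stack=$ b b b E b e  input=e b b b b b $  — match e
step 9: stack=$ b b b E b  input=b b b b b $  — match b
step 10: stack=$ b b b E  input=b b b b $  — expand E → F b
step 11: stack=$ b b b b F  input=b b b b $  — expand F → ε
step 12: stack=$ b b b b  input=b b b b $  — match b
step 13: stack=$ b b b  input=b b b $  — match b
step 14: stack=$ b b  input=b b $  — match b
step 15: stack=$ b  input=b $  — match b
Accept reached after 15 steps.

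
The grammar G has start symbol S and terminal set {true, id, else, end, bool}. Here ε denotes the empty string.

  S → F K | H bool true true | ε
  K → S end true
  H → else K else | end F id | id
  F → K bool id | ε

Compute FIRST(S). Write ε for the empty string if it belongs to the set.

FIRST(H) = {else, end, id}
FIRST(S) = {ε, else, end, id}  (via F K, H bool true true)
FIRST(K) = {else, end, id}  (via S end true)
FIRST(F) = {ε, else, end, id}  (via K bool id)

{ε, else, end, id}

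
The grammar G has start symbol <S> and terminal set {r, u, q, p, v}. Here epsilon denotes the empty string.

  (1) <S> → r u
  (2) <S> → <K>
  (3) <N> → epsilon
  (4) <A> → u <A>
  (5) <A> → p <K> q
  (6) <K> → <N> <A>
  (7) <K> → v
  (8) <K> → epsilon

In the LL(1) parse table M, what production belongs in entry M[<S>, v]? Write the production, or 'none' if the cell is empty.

FIRST(<N>): from <N>→epsilon we get {epsilon}. So FIRST(<N>) = {epsilon}.
FIRST(<A>): from <A>→u <A> we get {u}; from <A>→p <K> q we get {p}. So FIRST(<A>) = {p, u}.
FIRST(<K>): from <K>→<N> <A> we get {p, u}; from <K>→v we get {v}; from <K>→epsilon we get {epsilon}. So FIRST(<K>) = {epsilon, p, u, v}.
FIRST(<S>): from <S>→r u we get {r}; from <S>→<K> we get {epsilon, p, u, v}. So FIRST(<S>) = {epsilon, p, r, u, v}.
FOLLOW(<S>) includes $ since <S> is the start symbol.
FOLLOW(<S>): <S> appears on no right-hand side. Thus FOLLOW(<S>) = {$}.
For <S> → r u: FIRST(r u) = {r}, so it goes in M[<S>, t] for t ∈ {r}.
For <S> → <K>: FIRST(<K>) = {epsilon, p, u, v}, so it goes in M[<S>, t] for t ∈ {p, u, v}; since epsilon ∈ FIRST, also for every t ∈ FOLLOW(<S>) = {$}.

<S> → <K>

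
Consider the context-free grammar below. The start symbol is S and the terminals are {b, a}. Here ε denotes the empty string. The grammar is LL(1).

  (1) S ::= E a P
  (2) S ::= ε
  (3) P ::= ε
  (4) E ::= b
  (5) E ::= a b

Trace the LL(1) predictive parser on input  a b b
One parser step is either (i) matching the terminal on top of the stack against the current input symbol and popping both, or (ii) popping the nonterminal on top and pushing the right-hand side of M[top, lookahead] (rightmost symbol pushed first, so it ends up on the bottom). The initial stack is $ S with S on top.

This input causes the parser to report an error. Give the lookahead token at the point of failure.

b

step 1: stack=$ S  input=a b b $  — expand S ::= E a P
step 2: stack=$ P a E  input=a b b $  — expand E ::= a b
step 3: stack=$ P a b a  input=a b b $  — match a
step 4: stack=$ P a b  input=b b $  — match b
step 5: stack=$ P a  input=b $  — error: top is terminal a but lookahead is b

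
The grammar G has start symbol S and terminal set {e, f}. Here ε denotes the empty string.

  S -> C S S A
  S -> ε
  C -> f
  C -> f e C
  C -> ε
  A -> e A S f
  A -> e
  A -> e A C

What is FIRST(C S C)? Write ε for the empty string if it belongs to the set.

FIRST(C) = {ε, f}
FIRST(A) = {e}
FIRST(S) = {ε, e, f}  (via C S S A)
FIRST(C S C): take FIRST of each symbol in turn, carrying on past any symbol whose FIRST contains ε; result {ε, e, f}.

{ε, e, f}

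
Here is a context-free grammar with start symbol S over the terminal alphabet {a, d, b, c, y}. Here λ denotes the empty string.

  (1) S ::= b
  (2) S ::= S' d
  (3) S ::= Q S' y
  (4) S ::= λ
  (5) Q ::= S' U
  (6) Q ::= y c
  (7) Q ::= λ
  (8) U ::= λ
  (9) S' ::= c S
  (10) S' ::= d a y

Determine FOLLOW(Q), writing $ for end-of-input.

{c, d}

FIRST(U) = {λ}
FIRST(S') = {c, d}
FIRST(Q) = {λ, c, d, y}  (via S' U)
FIRST(S) = {λ, b, c, d, y}  (via S' d, Q S' y)
FOLLOW(S) includes $ since S is the start symbol.
FOLLOW(Q): in S::=Q S' y, Q is followed by S' y with FIRST {c, d}. Thus FOLLOW(Q) = {c, d}.
FOLLOW(U): in Q::=S' U, the suffix after U is empty, so FOLLOW(U) ⊇ FOLLOW(Q) = {c, d}. Thus FOLLOW(U) = {c, d}.
FOLLOW(S'): in S::=S' d, S' is followed by d with FIRST {d}; in S::=Q S' y, S' is followed by y with FIRST {y}; in Q::=S' U, S' is followed by U with FIRST {λ}; in Q::=S' U, the suffix after S' is nullable, so FOLLOW(S') ⊇ FOLLOW(Q) = {c, d}. Thus FOLLOW(S') = {c, d, y}.
FOLLOW(S): in S'::=c S, the suffix after S is empty, so FOLLOW(S) ⊇ FOLLOW(S') = {c, d, y}. Thus FOLLOW(S) = {$, c, d, y}.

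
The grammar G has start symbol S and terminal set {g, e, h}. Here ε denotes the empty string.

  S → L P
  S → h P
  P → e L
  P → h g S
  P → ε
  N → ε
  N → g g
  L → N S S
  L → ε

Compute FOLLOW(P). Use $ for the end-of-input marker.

{$, e, g, h}

FIRST(P) = {ε, e, h}
FIRST(N) = {ε, g}
FIRST(S) = {ε, e, g, h}  (via L P)
FIRST(L) = {ε, e, g, h}  (via N S S)
FOLLOW(S) includes $ since S is the start symbol.
FOLLOW(S): in P→h g S, the suffix after S is empty, so FOLLOW(S) ⊇ FOLLOW(P) = {$, e, g, h}; in L→N S S (occurrence 1), S is followed by S with FIRST {ε, e, g, h}; in L→N S S (occurrence 1), the suffix after S is nullable, so FOLLOW(S) ⊇ FOLLOW(L) = {$, e, g, h}; in L→N S S (occurrence 2), the suffix after S is empty, so FOLLOW(S) ⊇ FOLLOW(L) = {$, e, g, h}. Thus FOLLOW(S) = {$, e, g, h}.
FOLLOW(P): in S→L P, the suffix after P is empty, so FOLLOW(P) ⊇ FOLLOW(S) = {$, e, g, h}; in S→h P, the suffix after P is empty, so FOLLOW(P) ⊇ FOLLOW(S) = {$, e, g, h}. Thus FOLLOW(P) = {$, e, g, h}.
FOLLOW(L): in S→L P, L is followed by P with FIRST {ε, e, h}; in S→L P, the suffix after L is nullable, so FOLLOW(L) ⊇ FOLLOW(S) = {$, e, g, h}; in P→e L, the suffix after L is empty, so FOLLOW(L) ⊇ FOLLOW(P) = {$, e, g, h}. Thus FOLLOW(L) = {$, e, g, h}.
FOLLOW(N): in L→N S S, N is followed by S S with FIRST {ε, e, g, h}; in L→N S S, the suffix after N is nullable, so FOLLOW(N) ⊇ FOLLOW(L) = {$, e, g, h}. Thus FOLLOW(N) = {$, e, g, h}.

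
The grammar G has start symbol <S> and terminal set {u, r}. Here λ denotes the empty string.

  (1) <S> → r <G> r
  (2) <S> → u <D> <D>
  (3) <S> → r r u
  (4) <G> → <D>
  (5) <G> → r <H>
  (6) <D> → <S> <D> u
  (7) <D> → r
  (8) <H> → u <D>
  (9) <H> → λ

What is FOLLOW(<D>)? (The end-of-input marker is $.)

FIRST(<S>) = {r, u}
FIRST(<H>) = {λ, u}
FIRST(<D>) = {r, u}  (via <S> <D> u)
FIRST(<G>) = {r, u}  (via <D>)
FOLLOW(<S>) includes $ since <S> is the start symbol.
FOLLOW(<S>): in <D>→<S> <D> u, <S> is followed by <D> u with FIRST {r, u}. Thus FOLLOW(<S>) = {$, r, u}.
FOLLOW(<G>): in <S>→r <G> r, <G> is followed by r with FIRST {r}. Thus FOLLOW(<G>) = {r}.
FOLLOW(<H>): in <G>→r <H>, the suffix after <H> is empty, so FOLLOW(<H>) ⊇ FOLLOW(<G>) = {r}. Thus FOLLOW(<H>) = {r}.
FOLLOW(<D>): in <S>→u <D> <D> (occurrence 1), <D> is followed by <D> with FIRST {r, u}; in <S>→u <D> <D> (occurrence 2), the suffix after <D> is empty, so FOLLOW(<D>) ⊇ FOLLOW(<S>) = {$, r, u}; in <G>→<D>, the suffix after <D> is empty, so FOLLOW(<D>) ⊇ FOLLOW(<G>) = {r}; in <D>→<S> <D> u, <D> is followed by u with FIRST {u}; in <H>→u <D>, the suffix after <D> is empty, so FOLLOW(<D>) ⊇ FOLLOW(<H>) = {r}. Thus FOLLOW(<D>) = {$, r, u}.

{$, r, u}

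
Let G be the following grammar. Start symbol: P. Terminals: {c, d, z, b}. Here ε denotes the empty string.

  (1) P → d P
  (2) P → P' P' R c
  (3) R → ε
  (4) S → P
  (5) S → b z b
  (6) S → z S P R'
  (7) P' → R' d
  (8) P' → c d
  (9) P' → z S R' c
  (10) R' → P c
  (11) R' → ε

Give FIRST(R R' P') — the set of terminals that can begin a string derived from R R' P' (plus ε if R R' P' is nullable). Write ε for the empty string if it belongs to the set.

{c, d, z}

FIRST(R): from R→ε we get {ε}. So FIRST(R) = {ε}.
FIRST(P): from P→d P we get {d}; from P→P' P' R c we get {c, d, z}. So FIRST(P) = {c, d, z}.
FIRST(S): from S→P we get {c, d, z}; from S→b z b we get {b}; from S→z S P R' we get {z}. So FIRST(S) = {b, c, d, z}.
FIRST(R'): from R'→P c we get {c, d, z}; from R'→ε we get {ε}. So FIRST(R') = {ε, c, d, z}.
FIRST(P'): from P'→R' d we get {c, d, z}; from P'→c d we get {c}; from P'→z S R' c we get {z}. So FIRST(P') = {c, d, z}.
FIRST(R R' P'): take FIRST of each symbol in turn, carrying on past any symbol whose FIRST contains ε; result {c, d, z}.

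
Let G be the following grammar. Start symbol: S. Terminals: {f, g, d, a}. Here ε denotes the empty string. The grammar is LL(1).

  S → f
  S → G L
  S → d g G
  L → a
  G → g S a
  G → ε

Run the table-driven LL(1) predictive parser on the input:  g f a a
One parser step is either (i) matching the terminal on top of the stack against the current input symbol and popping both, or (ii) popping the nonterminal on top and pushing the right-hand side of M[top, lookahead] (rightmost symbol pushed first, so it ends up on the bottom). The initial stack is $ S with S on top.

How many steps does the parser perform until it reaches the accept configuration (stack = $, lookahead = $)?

step 1: stack=$ S  input=g f a a $  — expand S → G L
step 2: stack=$ L G  input=g f a a $  — expand G → g S a
step 3: stack=$ L a S g  input=g f a a $  — match g
step 4: stack=$ L a S  input=f a a $  — expand S → f
step 5: stack=$ L a f  input=f a a $  — match f
step 6: stack=$ L a  input=a a $  — match a
step 7: stack=$ L  input=a $  — expand L → a
step 8: stack=$ a  input=a $  — match a
Accept reached after 8 steps.

8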